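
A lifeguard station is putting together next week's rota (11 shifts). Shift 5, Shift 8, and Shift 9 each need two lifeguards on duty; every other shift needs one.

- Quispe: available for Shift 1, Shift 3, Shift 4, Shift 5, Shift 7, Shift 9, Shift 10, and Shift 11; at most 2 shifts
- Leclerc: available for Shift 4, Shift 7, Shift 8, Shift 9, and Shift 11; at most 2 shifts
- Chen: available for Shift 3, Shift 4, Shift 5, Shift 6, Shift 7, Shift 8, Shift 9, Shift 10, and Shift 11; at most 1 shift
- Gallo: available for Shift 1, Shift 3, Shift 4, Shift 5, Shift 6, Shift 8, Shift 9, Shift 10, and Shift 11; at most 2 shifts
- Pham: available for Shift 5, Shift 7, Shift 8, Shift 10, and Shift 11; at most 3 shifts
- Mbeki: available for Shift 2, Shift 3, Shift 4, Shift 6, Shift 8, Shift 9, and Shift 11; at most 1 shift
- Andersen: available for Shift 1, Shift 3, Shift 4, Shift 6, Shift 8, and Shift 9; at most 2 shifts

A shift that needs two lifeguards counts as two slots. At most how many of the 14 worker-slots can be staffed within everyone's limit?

Total capacity across all lifeguards is 2+2+1+2+3+1+2 = 13, and 14 slots are needed, so at most 13 can be filled.
An assignment achieving 13: Shift 1→Quispe, Shift 2→Mbeki, Shift 3→Gallo, Shift 4→Leclerc, Shift 5→Quispe+Chen, Shift 6→Gallo, Shift 7→Leclerc, Shift 8→Pham+Andersen, Shift 9→Andersen, Shift 10→Pham, Shift 11→Pham.
Loads: Quispe 2/2, Leclerc 2/2, Chen 1/1, Gallo 2/2, Pham 3/3, Mbeki 1/1, Andersen 2/2.

13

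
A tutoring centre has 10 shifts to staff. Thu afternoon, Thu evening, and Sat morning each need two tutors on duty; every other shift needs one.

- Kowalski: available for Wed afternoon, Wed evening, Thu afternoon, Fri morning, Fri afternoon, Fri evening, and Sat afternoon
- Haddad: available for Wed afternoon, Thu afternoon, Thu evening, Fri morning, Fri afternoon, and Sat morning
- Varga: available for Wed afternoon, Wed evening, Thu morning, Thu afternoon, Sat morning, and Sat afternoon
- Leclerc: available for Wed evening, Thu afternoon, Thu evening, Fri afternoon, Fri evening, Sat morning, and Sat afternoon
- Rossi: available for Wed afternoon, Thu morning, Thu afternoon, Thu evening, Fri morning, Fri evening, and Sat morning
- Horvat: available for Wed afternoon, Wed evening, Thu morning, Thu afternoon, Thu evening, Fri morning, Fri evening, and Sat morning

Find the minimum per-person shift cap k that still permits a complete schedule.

With 6 tutors and 13 worker-slots to fill, someone must work at least ⌈13/6⌉ = 3 shifts, so k ≥ 3.
k = 3 works: Wed afternoon→Haddad, Wed evening→Kowalski, Thu morning→Varga, Thu afternoon→Varga+Rossi, Thu evening→Haddad+Leclerc, Fri morning→Haddad, Fri afternoon→Kowalski, Fri evening→Leclerc, Sat morning→Varga+Leclerc, Sat afternoon→Kowalski.
Loads: Kowalski 3, Haddad 3, Varga 3, Leclerc 3, Rossi 1, Horvat 0 — all ≤ 3.

3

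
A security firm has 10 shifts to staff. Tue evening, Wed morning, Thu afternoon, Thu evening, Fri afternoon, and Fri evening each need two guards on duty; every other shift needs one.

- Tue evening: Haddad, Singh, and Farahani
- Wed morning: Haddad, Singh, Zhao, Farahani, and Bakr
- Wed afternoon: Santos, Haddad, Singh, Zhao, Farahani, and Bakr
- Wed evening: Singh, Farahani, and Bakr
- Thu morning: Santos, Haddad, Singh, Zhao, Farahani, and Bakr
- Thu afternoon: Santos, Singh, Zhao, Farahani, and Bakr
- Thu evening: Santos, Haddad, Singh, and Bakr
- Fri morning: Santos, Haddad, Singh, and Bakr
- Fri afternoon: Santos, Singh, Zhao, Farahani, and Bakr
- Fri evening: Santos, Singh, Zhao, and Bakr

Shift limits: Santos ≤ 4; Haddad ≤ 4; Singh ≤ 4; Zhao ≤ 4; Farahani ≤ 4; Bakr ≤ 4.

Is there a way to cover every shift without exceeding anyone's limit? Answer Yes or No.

Yes

One valid schedule: Tue evening→Haddad+Singh, Wed morning→Haddad+Singh, Wed afternoon→Santos, Wed evening→Singh, Thu morning→Santos, Thu afternoon→Zhao+Farahani, Thu evening→Santos+Haddad, Fri morning→Santos, Fri afternoon→Zhao+Farahani, Fri evening→Singh+Zhao.
Loads: Santos 4/4, Haddad 3/4, Singh 4/4, Zhao 3/4, Farahani 2/4, Bakr 0/4 — all within limits.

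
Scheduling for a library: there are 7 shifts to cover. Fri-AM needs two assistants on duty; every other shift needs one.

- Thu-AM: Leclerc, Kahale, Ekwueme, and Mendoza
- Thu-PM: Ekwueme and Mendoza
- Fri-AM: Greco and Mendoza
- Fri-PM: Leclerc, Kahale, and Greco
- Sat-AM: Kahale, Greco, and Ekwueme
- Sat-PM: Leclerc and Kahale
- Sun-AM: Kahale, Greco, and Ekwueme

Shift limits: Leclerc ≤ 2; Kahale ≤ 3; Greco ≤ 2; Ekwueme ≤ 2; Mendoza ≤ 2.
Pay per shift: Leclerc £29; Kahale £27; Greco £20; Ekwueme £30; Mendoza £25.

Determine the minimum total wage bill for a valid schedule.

Fri-AM can only be covered by Greco and Mendoza, so that assignment is forced.
Picking the cheapest available assistant for each shift independently would cost £182, but that ignores the shift limits.
An optimal schedule: Thu-AM→Leclerc, Thu-PM→Mendoza, Fri-AM→Greco+Mendoza, Fri-PM→Greco, Sat-AM→Kahale, Sat-PM→Kahale, Sun-AM→Kahale.
Total: 29 + 25 + 20 + 25 + 20 + 27 + 27 + 27 = £200.

£200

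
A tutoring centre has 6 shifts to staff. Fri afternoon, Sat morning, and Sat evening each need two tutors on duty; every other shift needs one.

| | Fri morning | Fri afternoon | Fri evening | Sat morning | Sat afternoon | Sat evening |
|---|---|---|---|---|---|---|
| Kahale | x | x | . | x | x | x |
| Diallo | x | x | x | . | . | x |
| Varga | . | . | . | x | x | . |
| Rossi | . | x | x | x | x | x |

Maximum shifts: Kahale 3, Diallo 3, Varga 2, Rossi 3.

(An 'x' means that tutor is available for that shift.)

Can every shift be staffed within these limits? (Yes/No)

One valid schedule: Fri morning→Kahale, Fri afternoon→Kahale+Diallo, Fri evening→Diallo, Sat morning→Kahale+Varga, Sat afternoon→Varga, Sat evening→Diallo+Rossi.
Loads: Kahale 3/3, Diallo 3/3, Varga 2/2, Rossi 1/3 — all within limits.

Yes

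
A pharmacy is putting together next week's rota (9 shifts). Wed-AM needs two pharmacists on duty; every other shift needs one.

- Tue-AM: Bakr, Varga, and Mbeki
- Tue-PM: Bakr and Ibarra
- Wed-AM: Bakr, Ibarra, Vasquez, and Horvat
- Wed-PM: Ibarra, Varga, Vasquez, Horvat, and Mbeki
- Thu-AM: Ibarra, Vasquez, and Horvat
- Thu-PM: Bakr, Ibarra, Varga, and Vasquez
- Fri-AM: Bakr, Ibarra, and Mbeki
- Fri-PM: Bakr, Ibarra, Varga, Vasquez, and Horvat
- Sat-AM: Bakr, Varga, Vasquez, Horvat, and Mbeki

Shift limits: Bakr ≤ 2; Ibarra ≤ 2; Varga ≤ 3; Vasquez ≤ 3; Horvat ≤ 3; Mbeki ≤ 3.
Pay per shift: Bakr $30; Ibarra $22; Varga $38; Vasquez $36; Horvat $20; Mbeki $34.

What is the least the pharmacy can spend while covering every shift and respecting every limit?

Picking the cheapest available pharmacist for each shift independently would cost $218, but that ignores the shift limits.
An optimal schedule: Tue-AM→Bakr, Tue-PM→Ibarra, Wed-AM→Horvat+Bakr, Wed-PM→Mbeki, Thu-AM→Horvat, Thu-PM→Ibarra, Fri-AM→Mbeki, Fri-PM→Horvat, Sat-AM→Mbeki.
Total: 30 + 22 + 20 + 30 + 34 + 20 + 22 + 34 + 20 + 34 = $266.

$266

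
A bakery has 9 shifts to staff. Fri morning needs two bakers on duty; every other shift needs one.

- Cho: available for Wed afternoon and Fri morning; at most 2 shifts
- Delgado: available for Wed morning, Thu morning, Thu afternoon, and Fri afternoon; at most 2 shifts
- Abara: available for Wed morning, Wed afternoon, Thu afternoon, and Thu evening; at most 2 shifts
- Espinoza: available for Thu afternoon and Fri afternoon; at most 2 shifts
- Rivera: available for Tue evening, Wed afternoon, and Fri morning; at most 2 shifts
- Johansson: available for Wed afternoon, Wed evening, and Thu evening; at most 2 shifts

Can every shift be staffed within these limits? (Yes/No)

Tue evening can only be covered by Rivera, so that assignment is forced.
Wed evening can only be covered by Johansson, so that assignment is forced.
Thu morning can only be covered by Delgado, so that assignment is forced.
One valid schedule: Tue evening→Rivera, Wed morning→Delgado, Wed afternoon→Cho, Wed evening→Johansson, Thu morning→Delgado, Thu afternoon→Abara, Thu evening→Abara, Fri morning→Cho+Rivera, Fri afternoon→Espinoza.
Loads: Cho 2/2, Delgado 2/2, Abara 2/2, Espinoza 1/2, Rivera 2/2, Johansson 1/2 — all within limits.

Yes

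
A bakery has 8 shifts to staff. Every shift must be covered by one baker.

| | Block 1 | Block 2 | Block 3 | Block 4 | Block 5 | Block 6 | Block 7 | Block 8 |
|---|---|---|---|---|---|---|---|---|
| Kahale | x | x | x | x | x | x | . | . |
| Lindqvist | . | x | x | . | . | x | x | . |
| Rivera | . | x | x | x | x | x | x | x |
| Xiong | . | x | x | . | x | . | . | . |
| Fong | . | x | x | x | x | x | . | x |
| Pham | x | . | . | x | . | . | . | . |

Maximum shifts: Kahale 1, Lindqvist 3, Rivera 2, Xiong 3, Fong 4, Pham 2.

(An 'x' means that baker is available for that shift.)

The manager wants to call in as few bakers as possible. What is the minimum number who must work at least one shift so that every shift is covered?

3

8 slots to fill and no one can take more than 4, so at least ⌈8/4⌉ = 2 bakers are needed.
Any 2 bakers together have capacity at most 4+3 = 7 < 8 slots, so 2 can never suffice.
Kahale, Lindqvist, and Fong alone can cover everything: Block 1→Kahale, Block 2→Lindqvist, Block 3→Lindqvist, Block 4→Fong, Block 5→Fong, Block 6→Fong, Block 7→Lindqvist, Block 8→Fong.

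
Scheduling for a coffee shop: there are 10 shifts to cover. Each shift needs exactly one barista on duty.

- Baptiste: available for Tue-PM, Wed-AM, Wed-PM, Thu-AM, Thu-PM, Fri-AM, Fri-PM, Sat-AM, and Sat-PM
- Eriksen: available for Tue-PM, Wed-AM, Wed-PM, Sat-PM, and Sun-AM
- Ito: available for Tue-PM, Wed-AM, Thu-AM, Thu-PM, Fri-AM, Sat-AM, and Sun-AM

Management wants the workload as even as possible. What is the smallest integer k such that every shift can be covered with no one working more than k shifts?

With 3 baristas and 10 worker-slots to fill, someone must work at least ⌈10/3⌉ = 4 shifts, so k ≥ 4.
k = 4 works: Tue-PM→Eriksen, Wed-AM→Eriksen, Wed-PM→Baptiste, Thu-AM→Baptiste, Thu-PM→Baptiste, Fri-AM→Ito, Fri-PM→Baptiste, Sat-AM→Ito, Sat-PM→Eriksen, Sun-AM→Eriksen.
Loads: Baptiste 4, Eriksen 4, Ito 2 — all ≤ 4.

4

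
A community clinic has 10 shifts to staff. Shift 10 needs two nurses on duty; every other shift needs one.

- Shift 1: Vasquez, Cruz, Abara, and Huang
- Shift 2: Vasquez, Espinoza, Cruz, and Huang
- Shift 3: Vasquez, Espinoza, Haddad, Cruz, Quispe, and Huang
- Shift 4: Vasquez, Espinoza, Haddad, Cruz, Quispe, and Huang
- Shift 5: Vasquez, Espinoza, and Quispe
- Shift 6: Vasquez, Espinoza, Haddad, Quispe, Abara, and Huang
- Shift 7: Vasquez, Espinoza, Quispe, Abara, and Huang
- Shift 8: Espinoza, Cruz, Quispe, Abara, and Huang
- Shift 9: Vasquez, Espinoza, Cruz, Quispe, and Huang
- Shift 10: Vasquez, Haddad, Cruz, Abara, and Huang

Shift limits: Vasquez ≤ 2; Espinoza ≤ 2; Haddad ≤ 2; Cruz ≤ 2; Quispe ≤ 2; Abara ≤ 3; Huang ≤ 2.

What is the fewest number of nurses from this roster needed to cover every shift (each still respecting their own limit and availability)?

11 slots to fill and no one can take more than 3, so at least ⌈11/3⌉ = 4 nurses are needed.
Any 4 nurses together have capacity at most 3+2+2+2 = 9 < 11 slots, so 4 can never suffice.
Vasquez, Espinoza, Haddad, Cruz, and Abara alone can cover everything: Shift 1→Vasquez, Shift 2→Espinoza, Shift 3→Haddad, Shift 4→Haddad, Shift 5→Vasquez, Shift 6→Abara, Shift 7→Espinoza, Shift 8→Abara, Shift 9→Cruz, Shift 10→Cruz+Abara.

5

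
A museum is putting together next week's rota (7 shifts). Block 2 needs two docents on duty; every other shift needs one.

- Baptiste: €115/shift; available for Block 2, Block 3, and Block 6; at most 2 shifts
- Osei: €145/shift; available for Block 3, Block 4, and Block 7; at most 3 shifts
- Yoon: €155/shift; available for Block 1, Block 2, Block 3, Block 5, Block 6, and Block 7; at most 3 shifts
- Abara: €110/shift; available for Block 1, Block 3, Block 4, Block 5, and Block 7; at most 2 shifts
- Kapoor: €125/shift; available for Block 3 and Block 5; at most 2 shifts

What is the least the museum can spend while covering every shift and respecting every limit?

€1000

Block 2 can only be covered by Baptiste and Yoon, so that assignment is forced.
Picking the cheapest available docent for each shift independently would cost €935, but that ignores the shift limits.
An optimal schedule: Block 1→Abara, Block 2→Baptiste+Yoon, Block 3→Kapoor, Block 4→Abara, Block 5→Kapoor, Block 6→Baptiste, Block 7→Osei.
Total: 110 + 115 + 155 + 125 + 110 + 125 + 115 + 145 = €1000.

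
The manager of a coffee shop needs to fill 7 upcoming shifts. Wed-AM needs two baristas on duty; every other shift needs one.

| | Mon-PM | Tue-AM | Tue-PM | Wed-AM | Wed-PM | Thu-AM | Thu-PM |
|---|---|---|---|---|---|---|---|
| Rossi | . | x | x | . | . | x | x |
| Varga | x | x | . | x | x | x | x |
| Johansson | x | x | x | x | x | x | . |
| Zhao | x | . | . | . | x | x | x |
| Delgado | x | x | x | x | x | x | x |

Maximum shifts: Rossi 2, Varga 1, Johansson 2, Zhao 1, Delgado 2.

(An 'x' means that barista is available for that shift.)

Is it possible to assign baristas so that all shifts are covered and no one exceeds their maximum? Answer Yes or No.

Yes

One valid schedule: Mon-PM→Johansson, Tue-AM→Rossi, Tue-PM→Rossi, Wed-AM→Varga+Johansson, Wed-PM→Zhao, Thu-AM→Delgado, Thu-PM→Delgado.
Loads: Rossi 2/2, Varga 1/1, Johansson 2/2, Zhao 1/1, Delgado 2/2 — all within limits.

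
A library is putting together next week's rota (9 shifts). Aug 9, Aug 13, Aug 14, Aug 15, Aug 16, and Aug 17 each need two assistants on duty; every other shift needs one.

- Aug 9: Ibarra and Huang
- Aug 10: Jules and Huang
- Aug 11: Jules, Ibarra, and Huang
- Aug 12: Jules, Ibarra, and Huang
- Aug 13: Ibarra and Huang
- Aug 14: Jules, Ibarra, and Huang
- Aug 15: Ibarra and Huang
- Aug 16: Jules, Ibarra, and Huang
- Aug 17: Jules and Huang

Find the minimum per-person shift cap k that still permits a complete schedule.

With 3 assistants and 15 worker-slots to fill, someone must work at least ⌈15/3⌉ = 5 shifts, so k ≥ 5.
k = 5 works: Aug 9→Ibarra+Huang, Aug 10→Jules, Aug 11→Jules, Aug 12→Jules, Aug 13→Ibarra+Huang, Aug 14→Jules+Ibarra, Aug 15→Ibarra+Huang, Aug 16→Ibarra+Huang, Aug 17→Jules+Huang.
Loads: Jules 5, Ibarra 5, Huang 5 — all ≤ 5.

5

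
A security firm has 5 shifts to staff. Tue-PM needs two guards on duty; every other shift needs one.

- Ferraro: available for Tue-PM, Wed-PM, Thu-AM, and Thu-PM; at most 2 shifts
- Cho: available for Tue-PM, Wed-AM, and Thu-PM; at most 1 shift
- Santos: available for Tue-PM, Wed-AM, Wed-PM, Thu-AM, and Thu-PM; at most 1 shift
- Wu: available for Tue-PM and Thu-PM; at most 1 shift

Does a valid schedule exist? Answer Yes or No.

No

Shifts {Tue-PM, Wed-AM, Wed-PM, Thu-AM, Thu-PM} need 6 worker-slots in total, but the guards available for any of those shifts (Ferraro, Cho, Santos, and Wu) can supply at most 5 among them. So no valid schedule exists.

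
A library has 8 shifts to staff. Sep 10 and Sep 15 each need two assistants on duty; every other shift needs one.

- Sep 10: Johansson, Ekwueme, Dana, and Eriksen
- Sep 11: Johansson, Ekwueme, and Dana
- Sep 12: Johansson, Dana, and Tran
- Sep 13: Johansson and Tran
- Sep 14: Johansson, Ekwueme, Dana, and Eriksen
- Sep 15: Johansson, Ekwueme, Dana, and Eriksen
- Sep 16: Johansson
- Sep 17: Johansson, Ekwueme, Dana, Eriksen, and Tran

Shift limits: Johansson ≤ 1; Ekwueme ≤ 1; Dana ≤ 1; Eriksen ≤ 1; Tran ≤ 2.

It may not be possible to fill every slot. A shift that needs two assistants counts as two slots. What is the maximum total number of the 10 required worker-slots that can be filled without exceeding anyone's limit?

6

Total capacity across all assistants is 1+1+1+1+2 = 6, and 10 slots are needed, so at most 6 can be filled.
An assignment achieving 6: Sep 10→Eriksen, Sep 11→Ekwueme, Sep 12→Dana, Sep 13→Tran, Sep 16→Johansson, Sep 17→Tran.
Loads: Johansson 1/1, Ekwueme 1/1, Dana 1/1, Eriksen 1/1, Tran 2/2.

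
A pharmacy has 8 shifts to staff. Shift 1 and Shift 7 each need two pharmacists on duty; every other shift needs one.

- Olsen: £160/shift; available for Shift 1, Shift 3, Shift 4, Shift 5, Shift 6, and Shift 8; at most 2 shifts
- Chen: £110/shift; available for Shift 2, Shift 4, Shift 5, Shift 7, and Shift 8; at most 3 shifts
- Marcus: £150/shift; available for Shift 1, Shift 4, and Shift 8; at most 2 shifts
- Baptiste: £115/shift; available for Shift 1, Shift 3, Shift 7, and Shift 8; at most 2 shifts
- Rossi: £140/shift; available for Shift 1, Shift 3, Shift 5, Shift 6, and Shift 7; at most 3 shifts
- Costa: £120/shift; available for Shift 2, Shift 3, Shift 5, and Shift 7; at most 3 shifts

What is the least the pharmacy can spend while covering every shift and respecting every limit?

Picking the cheapest available pharmacist for each shift independently would cost £1175, but that ignores the shift limits.
An optimal schedule: Shift 1→Baptiste+Rossi, Shift 2→Chen, Shift 3→Costa, Shift 4→Chen, Shift 5→Costa, Shift 6→Rossi, Shift 7→Baptiste+Costa, Shift 8→Chen.
Total: 115 + 140 + 110 + 120 + 110 + 120 + 140 + 115 + 120 + 110 = £1200.

£1200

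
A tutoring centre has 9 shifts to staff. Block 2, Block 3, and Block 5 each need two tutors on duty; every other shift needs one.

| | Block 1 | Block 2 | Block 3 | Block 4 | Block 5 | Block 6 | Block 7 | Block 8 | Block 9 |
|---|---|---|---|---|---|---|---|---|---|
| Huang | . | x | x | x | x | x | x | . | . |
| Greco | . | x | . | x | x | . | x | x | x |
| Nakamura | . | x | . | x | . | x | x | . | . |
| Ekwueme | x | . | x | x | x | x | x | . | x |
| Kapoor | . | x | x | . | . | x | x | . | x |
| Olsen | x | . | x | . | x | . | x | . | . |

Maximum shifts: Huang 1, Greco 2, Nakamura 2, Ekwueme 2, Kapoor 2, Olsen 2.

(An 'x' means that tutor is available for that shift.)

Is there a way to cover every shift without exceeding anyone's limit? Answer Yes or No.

Total capacity is 1+2+2+2+2+2 = 11 but 12 worker-slots are needed — infeasible.

No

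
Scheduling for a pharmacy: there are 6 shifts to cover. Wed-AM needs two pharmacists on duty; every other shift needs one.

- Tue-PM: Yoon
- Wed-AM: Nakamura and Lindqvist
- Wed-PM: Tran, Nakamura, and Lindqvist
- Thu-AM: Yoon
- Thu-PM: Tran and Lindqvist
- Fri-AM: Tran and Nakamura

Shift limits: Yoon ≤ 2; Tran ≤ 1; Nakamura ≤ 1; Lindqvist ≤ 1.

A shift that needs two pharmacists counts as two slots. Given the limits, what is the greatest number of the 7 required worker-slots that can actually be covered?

5

Total capacity across all pharmacists is 2+1+1+1 = 5, and 7 slots are needed, so at most 5 can be filled.
An assignment achieving 5: Tue-PM→Yoon, Wed-AM→Nakamura+Lindqvist, Thu-AM→Yoon, Thu-PM→Tran.
Loads: Yoon 2/2, Tran 1/1, Nakamura 1/1, Lindqvist 1/1.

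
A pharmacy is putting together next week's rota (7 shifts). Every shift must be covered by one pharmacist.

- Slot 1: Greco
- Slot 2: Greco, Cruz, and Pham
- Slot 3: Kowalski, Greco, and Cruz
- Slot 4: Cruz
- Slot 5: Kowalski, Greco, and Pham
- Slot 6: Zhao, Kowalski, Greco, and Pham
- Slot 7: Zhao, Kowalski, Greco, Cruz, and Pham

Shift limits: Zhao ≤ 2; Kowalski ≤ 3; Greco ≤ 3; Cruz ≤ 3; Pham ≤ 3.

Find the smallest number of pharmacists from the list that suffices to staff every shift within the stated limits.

3

7 slots to fill and no one can take more than 3, so at least ⌈7/3⌉ = 3 pharmacists are needed.
Zhao, Greco, and Cruz alone can cover everything: Slot 1→Greco, Slot 2→Greco, Slot 3→Cruz, Slot 4→Cruz, Slot 5→Greco, Slot 6→Zhao, Slot 7→Zhao.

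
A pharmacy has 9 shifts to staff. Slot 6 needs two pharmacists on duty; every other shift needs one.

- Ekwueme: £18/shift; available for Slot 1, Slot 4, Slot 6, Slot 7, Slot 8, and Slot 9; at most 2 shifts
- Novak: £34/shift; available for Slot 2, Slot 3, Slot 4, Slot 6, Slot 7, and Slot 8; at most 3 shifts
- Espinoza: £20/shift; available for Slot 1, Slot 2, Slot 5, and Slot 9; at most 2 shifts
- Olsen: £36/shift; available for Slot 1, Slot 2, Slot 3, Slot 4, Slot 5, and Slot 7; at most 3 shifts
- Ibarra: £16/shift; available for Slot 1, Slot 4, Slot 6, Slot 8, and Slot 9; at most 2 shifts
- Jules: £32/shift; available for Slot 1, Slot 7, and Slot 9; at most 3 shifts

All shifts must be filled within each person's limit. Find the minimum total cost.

Picking the cheapest available pharmacist for each shift independently would cost £190, but that ignores the shift limits.
An optimal schedule: Slot 1→Jules, Slot 2→Espinoza, Slot 3→Novak, Slot 4→Ekwueme, Slot 5→Espinoza, Slot 6→Ibarra+Ekwueme, Slot 7→Jules, Slot 8→Ibarra, Slot 9→Jules.
Total: 32 + 20 + 34 + 18 + 20 + 16 + 18 + 32 + 16 + 32 = £238.

£238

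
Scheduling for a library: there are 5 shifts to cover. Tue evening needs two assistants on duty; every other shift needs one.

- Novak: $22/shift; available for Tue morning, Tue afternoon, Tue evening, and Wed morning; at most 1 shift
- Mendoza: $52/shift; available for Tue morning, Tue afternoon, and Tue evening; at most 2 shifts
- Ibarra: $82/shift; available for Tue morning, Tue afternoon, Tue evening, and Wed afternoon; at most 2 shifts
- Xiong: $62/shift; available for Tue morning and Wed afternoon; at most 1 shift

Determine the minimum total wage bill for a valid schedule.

$352

Wed morning can only be covered by Novak, so that assignment is forced.
Picking the cheapest available assistant for each shift independently would cost $202, but that ignores the shift limits.
An optimal schedule: Tue morning→Xiong, Tue afternoon→Mendoza, Tue evening→Mendoza+Ibarra, Wed morning→Novak, Wed afternoon→Ibarra.
Total: 62 + 52 + 52 + 82 + 22 + 82 = $352.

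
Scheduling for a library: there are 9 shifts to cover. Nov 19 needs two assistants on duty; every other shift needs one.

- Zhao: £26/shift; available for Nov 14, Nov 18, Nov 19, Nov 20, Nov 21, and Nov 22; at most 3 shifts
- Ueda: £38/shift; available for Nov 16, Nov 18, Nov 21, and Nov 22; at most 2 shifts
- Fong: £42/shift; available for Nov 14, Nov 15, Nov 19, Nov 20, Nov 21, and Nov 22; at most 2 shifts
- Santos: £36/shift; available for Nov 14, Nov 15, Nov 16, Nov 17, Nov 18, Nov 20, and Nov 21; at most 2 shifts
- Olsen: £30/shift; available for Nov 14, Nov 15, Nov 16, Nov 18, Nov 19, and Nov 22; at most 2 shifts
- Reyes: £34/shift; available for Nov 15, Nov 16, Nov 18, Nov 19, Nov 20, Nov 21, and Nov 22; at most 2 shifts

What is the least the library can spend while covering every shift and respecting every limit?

Nov 17 can only be covered by Santos, so that assignment is forced.
Picking the cheapest available assistant for each shift independently would cost £282, but that ignores the shift limits.
An optimal schedule: Nov 14→Zhao, Nov 15→Olsen, Nov 16→Olsen, Nov 17→Santos, Nov 18→Reyes, Nov 19→Zhao+Reyes, Nov 20→Zhao, Nov 21→Santos, Nov 22→Ueda.
Total: 26 + 30 + 30 + 36 + 34 + 26 + 34 + 26 + 36 + 38 = £316.

£316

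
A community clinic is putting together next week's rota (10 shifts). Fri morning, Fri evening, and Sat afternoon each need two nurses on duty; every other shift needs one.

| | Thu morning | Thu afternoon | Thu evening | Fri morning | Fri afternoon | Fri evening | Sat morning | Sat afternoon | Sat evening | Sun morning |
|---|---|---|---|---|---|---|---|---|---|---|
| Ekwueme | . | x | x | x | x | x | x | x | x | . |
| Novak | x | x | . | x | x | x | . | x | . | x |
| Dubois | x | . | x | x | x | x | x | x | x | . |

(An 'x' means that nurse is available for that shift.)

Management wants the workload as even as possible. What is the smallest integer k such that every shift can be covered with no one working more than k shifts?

5

With 3 nurses and 13 worker-slots to fill, someone must work at least ⌈13/3⌉ = 5 shifts, so k ≥ 5.
k = 5 works: Thu morning→Novak, Thu afternoon→Ekwueme, Thu evening→Ekwueme, Fri morning→Ekwueme+Novak, Fri afternoon→Dubois, Fri evening→Novak+Dubois, Sat morning→Ekwueme, Sat afternoon→Novak+Dubois, Sat evening→Ekwueme, Sun morning→Novak.
Loads: Ekwueme 5, Novak 5, Dubois 3 — all ≤ 5.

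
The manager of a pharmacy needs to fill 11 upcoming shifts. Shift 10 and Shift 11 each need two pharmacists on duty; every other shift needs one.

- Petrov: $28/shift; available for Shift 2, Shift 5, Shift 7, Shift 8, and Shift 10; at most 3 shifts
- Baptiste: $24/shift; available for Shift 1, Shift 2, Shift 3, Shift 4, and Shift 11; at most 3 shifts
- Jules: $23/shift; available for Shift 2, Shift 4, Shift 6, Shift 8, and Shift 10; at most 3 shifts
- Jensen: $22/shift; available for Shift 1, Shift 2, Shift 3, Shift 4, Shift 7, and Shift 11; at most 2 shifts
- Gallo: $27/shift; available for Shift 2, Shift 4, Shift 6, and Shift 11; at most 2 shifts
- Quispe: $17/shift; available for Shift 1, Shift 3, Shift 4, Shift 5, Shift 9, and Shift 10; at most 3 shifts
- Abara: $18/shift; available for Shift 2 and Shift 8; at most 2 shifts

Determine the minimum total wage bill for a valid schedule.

$272

Shift 9 can only be covered by Quispe, so that assignment is forced.
Picking the cheapest available pharmacist for each shift independently would cost $252, but that ignores the shift limits.
An optimal schedule: Shift 1→Baptiste, Shift 2→Abara, Shift 3→Baptiste, Shift 4→Jules, Shift 5→Quispe, Shift 6→Jules, Shift 7→Jensen, Shift 8→Abara, Shift 9→Quispe, Shift 10→Quispe+Jules, Shift 11→Jensen+Baptiste.
Total: 24 + 18 + 24 + 23 + 17 + 23 + 22 + 18 + 17 + 17 + 23 + 22 + 24 = $272.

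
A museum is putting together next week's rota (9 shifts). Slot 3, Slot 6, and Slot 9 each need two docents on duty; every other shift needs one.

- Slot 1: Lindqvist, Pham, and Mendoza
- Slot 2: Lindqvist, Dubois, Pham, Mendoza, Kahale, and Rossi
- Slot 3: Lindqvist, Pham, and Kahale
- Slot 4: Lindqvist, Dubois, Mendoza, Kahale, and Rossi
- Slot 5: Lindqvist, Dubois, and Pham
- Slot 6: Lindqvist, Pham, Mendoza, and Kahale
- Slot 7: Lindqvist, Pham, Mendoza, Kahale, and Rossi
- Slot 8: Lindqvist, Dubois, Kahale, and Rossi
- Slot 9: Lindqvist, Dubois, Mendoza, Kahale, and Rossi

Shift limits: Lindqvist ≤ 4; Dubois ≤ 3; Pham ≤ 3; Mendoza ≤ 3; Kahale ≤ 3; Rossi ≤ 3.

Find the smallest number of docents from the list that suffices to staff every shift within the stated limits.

4

12 slots to fill and no one can take more than 4, so at least ⌈12/4⌉ = 3 docents are needed.
Any 3 docents together have capacity at most 4+3+3 = 10 < 12 slots, so 3 can never suffice.
Lindqvist, Dubois, Pham, and Mendoza alone can cover everything: Slot 1→Lindqvist, Slot 2→Dubois, Slot 3→Lindqvist+Pham, Slot 4→Lindqvist, Slot 5→Dubois, Slot 6→Pham+Mendoza, Slot 7→Pham, Slot 8→Lindqvist, Slot 9→Dubois+Mendoza.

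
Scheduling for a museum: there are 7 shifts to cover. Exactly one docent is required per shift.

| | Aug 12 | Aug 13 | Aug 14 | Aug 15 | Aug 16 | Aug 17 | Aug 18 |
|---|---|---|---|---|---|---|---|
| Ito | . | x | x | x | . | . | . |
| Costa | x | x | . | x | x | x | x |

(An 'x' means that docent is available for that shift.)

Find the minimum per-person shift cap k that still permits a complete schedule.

With 2 docents and 7 worker-slots to fill, someone must work at least ⌈7/2⌉ = 4 shifts, so k ≥ 4.
k = 4 works: Aug 12→Costa, Aug 13→Ito, Aug 14→Ito, Aug 15→Ito, Aug 16→Costa, Aug 17→Costa, Aug 18→Costa.
Loads: Ito 3, Costa 4 — all ≤ 4.

4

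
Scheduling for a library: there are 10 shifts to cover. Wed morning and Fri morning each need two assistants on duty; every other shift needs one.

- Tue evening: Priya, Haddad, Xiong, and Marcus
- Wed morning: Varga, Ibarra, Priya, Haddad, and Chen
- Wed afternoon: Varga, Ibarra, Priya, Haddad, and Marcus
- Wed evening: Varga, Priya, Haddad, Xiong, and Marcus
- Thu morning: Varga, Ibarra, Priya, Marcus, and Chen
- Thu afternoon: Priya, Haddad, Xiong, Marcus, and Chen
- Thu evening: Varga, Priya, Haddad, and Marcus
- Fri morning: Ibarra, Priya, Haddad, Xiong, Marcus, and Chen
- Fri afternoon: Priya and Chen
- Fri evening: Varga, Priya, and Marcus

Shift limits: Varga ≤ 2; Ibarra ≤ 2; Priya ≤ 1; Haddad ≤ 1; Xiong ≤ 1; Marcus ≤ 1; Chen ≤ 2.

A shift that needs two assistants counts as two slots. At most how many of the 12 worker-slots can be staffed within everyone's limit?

10

Total capacity across all assistants is 2+2+1+1+1+1+2 = 10, and 12 slots are needed, so at most 10 can be filled.
An assignment achieving 10: Tue evening→Haddad, Wed morning→Ibarra+Chen, Wed afternoon→Ibarra, Wed evening→Xiong, Thu morning→Marcus, Thu afternoon→Chen, Thu evening→Varga, Fri afternoon→Priya, Fri evening→Varga.
Loads: Varga 2/2, Ibarra 2/2, Priya 1/1, Haddad 1/1, Xiong 1/1, Marcus 1/1, Chen 2/2.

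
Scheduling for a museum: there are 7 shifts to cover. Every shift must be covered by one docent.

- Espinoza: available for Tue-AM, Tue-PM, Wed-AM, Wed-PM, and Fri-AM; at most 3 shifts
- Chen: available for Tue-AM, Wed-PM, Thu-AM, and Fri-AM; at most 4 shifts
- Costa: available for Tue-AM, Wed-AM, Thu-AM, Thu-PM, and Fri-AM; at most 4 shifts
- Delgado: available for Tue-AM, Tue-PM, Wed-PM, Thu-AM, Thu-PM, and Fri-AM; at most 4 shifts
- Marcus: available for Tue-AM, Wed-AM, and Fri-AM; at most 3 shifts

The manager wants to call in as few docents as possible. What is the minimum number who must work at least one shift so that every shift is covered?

7 slots to fill and no one can take more than 4, so at least ⌈7/4⌉ = 2 docents are needed.
Espinoza and Costa alone can cover everything: Tue-AM→Espinoza, Tue-PM→Espinoza, Wed-AM→Costa, Wed-PM→Espinoza, Thu-AM→Costa, Thu-PM→Costa, Fri-AM→Costa.

2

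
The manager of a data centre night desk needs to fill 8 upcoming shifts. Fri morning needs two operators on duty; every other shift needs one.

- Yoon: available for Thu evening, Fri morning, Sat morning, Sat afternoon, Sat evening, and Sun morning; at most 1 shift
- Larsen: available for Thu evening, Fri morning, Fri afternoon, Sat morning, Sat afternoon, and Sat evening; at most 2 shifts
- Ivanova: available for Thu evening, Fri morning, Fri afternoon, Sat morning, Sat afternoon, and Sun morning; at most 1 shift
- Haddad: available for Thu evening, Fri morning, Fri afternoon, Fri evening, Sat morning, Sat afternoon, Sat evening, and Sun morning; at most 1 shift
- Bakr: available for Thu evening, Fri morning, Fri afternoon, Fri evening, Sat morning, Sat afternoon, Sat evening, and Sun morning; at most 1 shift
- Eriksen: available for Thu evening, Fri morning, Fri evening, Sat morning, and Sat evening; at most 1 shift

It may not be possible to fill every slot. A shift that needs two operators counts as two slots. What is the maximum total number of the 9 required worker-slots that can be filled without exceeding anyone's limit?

Total capacity across all operators is 1+2+1+1+1+1 = 7, and 9 slots are needed, so at most 7 can be filled.
An assignment achieving 7: Thu evening→Ivanova, Fri morning→Eriksen, Fri afternoon→Larsen, Fri evening→Haddad, Sat afternoon→Larsen, Sat evening→Bakr, Sun morning→Yoon.
Loads: Yoon 1/1, Larsen 2/2, Ivanova 1/1, Haddad 1/1, Bakr 1/1, Eriksen 1/1.

7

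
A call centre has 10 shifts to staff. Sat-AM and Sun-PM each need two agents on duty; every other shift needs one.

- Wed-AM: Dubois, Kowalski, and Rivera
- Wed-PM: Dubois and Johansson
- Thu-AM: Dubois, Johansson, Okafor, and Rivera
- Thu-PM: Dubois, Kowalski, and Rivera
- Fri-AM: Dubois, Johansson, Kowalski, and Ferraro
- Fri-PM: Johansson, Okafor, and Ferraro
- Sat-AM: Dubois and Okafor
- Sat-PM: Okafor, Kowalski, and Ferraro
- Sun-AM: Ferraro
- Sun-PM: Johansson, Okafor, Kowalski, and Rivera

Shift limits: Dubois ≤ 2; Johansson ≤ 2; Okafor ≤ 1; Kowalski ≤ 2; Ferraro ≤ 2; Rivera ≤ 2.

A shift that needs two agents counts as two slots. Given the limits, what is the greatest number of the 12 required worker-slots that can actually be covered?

Total capacity across all agents is 2+2+1+2+2+2 = 11, and 12 slots are needed, so at most 11 can be filled.
An assignment achieving 11: Wed-AM→Kowalski, Wed-PM→Dubois, Thu-AM→Rivera, Thu-PM→Kowalski, Fri-AM→Johansson, Fri-PM→Johansson, Sat-AM→Dubois+Okafor, Sat-PM→Ferraro, Sun-AM→Ferraro, Sun-PM→Rivera.
Loads: Dubois 2/2, Johansson 2/2, Okafor 1/1, Kowalski 2/2, Ferraro 2/2, Rivera 2/2.

11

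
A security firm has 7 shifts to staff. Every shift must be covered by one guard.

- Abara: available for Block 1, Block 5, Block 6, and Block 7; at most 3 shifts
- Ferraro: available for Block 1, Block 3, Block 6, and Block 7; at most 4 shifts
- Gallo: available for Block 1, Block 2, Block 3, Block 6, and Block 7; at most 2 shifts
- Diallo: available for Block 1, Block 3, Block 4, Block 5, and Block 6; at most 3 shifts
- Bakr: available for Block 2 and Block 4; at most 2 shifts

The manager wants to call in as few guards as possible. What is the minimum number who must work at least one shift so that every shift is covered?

7 slots to fill and no one can take more than 4, so at least ⌈7/4⌉ = 2 guards are needed.
No set of 2 guards can cover every shift (each such set leaves at least one shift with no one available or exceeds a cap).
Abara, Ferraro, and Bakr alone can cover everything: Block 1→Abara, Block 2→Bakr, Block 3→Ferraro, Block 4→Bakr, Block 5→Abara, Block 6→Abara, Block 7→Ferraro.

3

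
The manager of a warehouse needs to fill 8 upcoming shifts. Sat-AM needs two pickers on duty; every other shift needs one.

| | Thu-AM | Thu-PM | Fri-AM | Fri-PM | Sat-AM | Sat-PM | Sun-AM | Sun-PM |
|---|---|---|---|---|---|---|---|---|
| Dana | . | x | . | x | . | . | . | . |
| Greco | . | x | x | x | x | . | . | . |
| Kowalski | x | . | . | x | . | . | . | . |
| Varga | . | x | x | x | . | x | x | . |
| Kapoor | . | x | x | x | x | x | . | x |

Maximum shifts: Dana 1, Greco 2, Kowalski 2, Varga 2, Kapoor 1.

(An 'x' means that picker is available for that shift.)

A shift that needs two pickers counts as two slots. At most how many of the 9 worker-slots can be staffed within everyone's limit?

8

Total capacity across all pickers is 1+2+2+2+1 = 8, and 9 slots are needed, so at most 8 can be filled.
An assignment achieving 8: Thu-AM→Kowalski, Thu-PM→Dana, Fri-AM→Greco, Fri-PM→Kowalski, Sat-AM→Greco, Sat-PM→Varga, Sun-AM→Varga, Sun-PM→Kapoor.
Loads: Dana 1/1, Greco 2/2, Kowalski 2/2, Varga 2/2, Kapoor 1/1.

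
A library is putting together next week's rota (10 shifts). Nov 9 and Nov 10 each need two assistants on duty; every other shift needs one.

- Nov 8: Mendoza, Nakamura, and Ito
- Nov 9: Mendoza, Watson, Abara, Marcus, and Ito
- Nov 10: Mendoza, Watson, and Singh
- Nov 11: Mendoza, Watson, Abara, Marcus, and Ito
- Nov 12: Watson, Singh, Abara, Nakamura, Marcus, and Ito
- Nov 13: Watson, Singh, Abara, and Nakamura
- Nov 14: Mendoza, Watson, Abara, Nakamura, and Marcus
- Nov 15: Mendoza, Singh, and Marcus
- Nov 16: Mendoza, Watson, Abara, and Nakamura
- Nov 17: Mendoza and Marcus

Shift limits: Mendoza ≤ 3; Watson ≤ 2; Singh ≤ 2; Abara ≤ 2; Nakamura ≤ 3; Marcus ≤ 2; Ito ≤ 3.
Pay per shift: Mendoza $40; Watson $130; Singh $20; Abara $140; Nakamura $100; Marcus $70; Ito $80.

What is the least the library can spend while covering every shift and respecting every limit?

Picking the cheapest available assistant for each shift independently would cost $430, but that ignores the shift limits.
An optimal schedule: Nov 8→Mendoza, Nov 9→Marcus+Ito, Nov 10→Singh+Mendoza, Nov 11→Ito, Nov 12→Ito, Nov 13→Nakamura, Nov 14→Marcus, Nov 15→Singh, Nov 16→Nakamura, Nov 17→Mendoza.
Total: 40 + 70 + 80 + 20 + 40 + 80 + 80 + 100 + 70 + 20 + 100 + 40 = $740.

$740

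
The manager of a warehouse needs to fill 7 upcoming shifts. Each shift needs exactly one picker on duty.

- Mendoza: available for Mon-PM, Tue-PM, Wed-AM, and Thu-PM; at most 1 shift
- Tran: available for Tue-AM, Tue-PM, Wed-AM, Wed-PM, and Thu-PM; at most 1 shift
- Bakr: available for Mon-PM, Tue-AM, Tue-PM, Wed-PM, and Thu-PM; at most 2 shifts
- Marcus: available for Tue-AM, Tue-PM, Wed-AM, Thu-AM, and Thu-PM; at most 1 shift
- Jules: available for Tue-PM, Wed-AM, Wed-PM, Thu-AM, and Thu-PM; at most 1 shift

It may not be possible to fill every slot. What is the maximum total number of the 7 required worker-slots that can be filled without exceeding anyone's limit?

6

Total capacity across all pickers is 1+1+2+1+1 = 6, and 7 slots are needed, so at most 6 can be filled.
An assignment achieving 6: Mon-PM→Mendoza, Tue-AM→Tran, Tue-PM→Bakr, Wed-AM→Jules, Wed-PM→Bakr, Thu-AM→Marcus.
Loads: Mendoza 1/1, Tran 1/1, Bakr 2/2, Marcus 1/1, Jules 1/1.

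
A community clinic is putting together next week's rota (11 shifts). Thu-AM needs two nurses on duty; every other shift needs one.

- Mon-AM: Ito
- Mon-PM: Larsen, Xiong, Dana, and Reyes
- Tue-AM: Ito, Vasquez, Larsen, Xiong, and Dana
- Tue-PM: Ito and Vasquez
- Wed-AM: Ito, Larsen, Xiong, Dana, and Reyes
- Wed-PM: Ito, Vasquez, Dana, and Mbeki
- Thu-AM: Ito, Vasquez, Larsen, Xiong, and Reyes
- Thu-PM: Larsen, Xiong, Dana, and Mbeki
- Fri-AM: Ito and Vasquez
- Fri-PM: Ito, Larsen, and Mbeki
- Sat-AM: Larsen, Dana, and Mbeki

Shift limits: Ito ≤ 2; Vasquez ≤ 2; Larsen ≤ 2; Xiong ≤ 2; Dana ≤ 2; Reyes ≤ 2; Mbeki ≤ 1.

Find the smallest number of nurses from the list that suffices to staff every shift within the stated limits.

6

12 slots to fill and no one can take more than 2, so at least ⌈12/2⌉ = 6 nurses are needed.
Ito, Vasquez, Larsen, Xiong, Dana, and Reyes alone can cover everything: Mon-AM→Ito, Mon-PM→Dana, Tue-AM→Dana, Tue-PM→Ito, Wed-AM→Reyes, Wed-PM→Vasquez, Thu-AM→Xiong+Reyes, Thu-PM→Xiong, Fri-AM→Vasquez, Fri-PM→Larsen, Sat-AM→Larsen.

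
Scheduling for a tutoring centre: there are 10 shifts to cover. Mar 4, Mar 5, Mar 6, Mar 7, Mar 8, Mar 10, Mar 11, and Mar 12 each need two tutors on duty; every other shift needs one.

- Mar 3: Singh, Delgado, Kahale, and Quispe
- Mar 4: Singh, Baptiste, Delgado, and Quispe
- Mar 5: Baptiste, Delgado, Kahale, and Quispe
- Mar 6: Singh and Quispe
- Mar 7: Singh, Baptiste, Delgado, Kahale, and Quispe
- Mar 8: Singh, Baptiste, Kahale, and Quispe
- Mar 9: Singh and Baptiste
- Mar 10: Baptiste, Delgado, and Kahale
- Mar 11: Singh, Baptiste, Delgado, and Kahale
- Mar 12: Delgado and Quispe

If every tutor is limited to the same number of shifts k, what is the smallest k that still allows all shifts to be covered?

With 5 tutors and 18 worker-slots to fill, someone must work at least ⌈18/5⌉ = 4 shifts, so k ≥ 4.
k = 4 works: Mar 3→Singh, Mar 4→Singh+Baptiste, Mar 5→Baptiste+Delgado, Mar 6→Singh+Quispe, Mar 7→Kahale+Quispe, Mar 8→Baptiste+Kahale, Mar 9→Singh, Mar 10→Baptiste+Delgado, Mar 11→Delgado+Kahale, Mar 12→Delgado+Quispe.
Loads: Singh 4, Baptiste 4, Delgado 4, Kahale 3, Quispe 3 — all ≤ 4.

4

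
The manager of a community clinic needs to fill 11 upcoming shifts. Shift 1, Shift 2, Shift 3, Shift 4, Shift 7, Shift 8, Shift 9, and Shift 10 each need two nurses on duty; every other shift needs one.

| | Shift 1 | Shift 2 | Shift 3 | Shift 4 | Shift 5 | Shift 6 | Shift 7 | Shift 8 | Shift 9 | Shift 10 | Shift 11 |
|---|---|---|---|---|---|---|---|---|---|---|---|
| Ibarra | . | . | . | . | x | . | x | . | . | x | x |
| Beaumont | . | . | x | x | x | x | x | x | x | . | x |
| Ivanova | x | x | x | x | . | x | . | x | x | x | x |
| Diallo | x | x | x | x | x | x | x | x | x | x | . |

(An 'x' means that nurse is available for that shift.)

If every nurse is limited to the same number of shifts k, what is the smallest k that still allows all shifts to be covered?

With 4 nurses and 19 worker-slots to fill, someone must work at least ⌈19/4⌉ = 5 shifts, so k ≥ 5.
k = 5 works: Shift 1→Ivanova+Diallo, Shift 2→Ivanova+Diallo, Shift 3→Beaumont+Ivanova, Shift 4→Beaumont+Ivanova, Shift 5→Ibarra, Shift 6→Beaumont, Shift 7→Ibarra+Beaumont, Shift 8→Beaumont+Diallo, Shift 9→Ivanova+Diallo, Shift 10→Ibarra+Diallo, Shift 11→Ibarra.
Loads: Ibarra 4, Beaumont 5, Ivanova 5, Diallo 5 — all ≤ 5.

5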